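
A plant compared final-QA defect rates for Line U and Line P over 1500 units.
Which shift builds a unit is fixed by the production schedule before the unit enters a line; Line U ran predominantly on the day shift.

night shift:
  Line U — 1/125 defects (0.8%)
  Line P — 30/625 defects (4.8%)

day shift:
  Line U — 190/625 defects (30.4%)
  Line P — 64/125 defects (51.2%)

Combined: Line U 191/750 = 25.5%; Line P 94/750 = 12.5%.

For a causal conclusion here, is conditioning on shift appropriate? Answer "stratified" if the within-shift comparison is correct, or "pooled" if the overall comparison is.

stratified

Within every shift level Line U has the lower rate, yet pooled Line P does — Simpson's reversal.
The imbalance in shift arose from how units were allocated, not from anything the line did; and shift independently affects the outcome. The pooled gap is confounded — condition on shift.
Within each level — night shift: 0.8% vs 4.8%; day shift: 30.4% vs 51.2% — Line U is lower every time.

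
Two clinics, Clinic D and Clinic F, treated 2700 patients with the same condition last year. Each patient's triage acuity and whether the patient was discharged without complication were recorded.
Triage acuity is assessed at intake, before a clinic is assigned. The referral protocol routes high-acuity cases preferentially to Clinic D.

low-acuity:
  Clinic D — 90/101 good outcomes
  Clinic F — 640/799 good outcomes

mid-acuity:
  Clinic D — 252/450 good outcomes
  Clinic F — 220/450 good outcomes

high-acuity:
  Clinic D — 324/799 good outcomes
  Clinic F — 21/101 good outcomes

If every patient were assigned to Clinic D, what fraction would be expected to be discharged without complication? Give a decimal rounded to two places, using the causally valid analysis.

0.62

The triage acuity-specific comparison favours Clinic D throughout, but the pooled figures favour Clinic F. The question is whether to condition on triage acuity.
Triage acuity differs across clinics for reasons unrelated to any effect of the clinic itself, and it separately predicts the outcome — a classic confounder. We must compare within triage acuity levels.
Standardising Clinic D to the population triage acuity mix: 0.333·90/101 + 0.333·252/450 + 0.333·324/799 = 0.619.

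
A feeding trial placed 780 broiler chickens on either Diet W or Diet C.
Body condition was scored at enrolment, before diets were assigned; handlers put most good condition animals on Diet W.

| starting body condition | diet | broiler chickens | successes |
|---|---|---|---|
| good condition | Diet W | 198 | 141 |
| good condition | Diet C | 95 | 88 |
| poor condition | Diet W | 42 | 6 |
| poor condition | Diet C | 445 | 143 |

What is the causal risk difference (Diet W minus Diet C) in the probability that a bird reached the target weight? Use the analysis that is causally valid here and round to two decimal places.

-0.19

Here starting body condition is a common cause — it drives both which diet a case falls under and the outcome. The crude comparison mixes populations; the stratum-specific rates are the causally relevant ones.
Adjusting over the population distribution of starting body condition: 0.376·(0.712−0.926) + 0.624·(0.143−0.321) = -0.192.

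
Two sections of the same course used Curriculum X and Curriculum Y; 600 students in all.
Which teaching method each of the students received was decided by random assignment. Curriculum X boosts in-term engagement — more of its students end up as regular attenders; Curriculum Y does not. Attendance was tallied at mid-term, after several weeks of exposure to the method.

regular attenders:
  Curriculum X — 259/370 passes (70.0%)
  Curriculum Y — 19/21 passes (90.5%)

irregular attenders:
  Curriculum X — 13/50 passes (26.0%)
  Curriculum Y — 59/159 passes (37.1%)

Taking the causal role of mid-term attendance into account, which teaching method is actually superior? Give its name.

Curriculum X

Mid-term attendance here is a post-treatment variable shaped by the teaching method; conditioning on it would introduce bias rather than remove it. The overall comparison is the causal one.
Pooled: Curriculum X 64.8% vs Curriculum Y 43.3%; Curriculum X is higher overall.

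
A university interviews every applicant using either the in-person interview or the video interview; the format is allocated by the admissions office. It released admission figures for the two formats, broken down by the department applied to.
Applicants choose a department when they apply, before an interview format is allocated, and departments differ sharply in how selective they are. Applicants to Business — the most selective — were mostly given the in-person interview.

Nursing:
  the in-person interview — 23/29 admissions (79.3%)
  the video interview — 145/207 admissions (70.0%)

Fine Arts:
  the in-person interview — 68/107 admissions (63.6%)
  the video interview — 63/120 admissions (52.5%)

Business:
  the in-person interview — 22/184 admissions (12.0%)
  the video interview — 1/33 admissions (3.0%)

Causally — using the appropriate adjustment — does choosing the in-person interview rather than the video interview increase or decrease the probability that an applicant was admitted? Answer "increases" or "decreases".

Department is set before the interview format has any effect — it is not caused by the interview format — and it independently drives the outcome. That makes it a confounder, so the causal comparison is within department levels.
Within each level — Nursing: 79.3% vs 70.0%; Fine Arts: 63.6% vs 52.5%; Business: 12.0% vs 3.0% — the in-person interview is higher every time.

increases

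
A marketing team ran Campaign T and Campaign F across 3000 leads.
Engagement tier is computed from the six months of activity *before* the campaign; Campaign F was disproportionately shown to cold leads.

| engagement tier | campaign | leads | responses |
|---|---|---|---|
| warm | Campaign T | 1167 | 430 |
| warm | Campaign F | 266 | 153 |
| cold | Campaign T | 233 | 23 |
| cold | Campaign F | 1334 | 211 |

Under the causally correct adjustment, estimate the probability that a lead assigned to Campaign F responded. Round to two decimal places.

0.36

Within every engagement tier level Campaign F has the higher rate, yet pooled Campaign T does — Simpson's reversal.
Here engagement tier is a common cause — it drives both which campaign a case falls under and the outcome. The crude comparison mixes populations; the stratum-specific rates are the causally relevant ones.
Standardising Campaign F to the population engagement tier mix: 0.478·153/266 + 0.522·211/1334 = 0.357.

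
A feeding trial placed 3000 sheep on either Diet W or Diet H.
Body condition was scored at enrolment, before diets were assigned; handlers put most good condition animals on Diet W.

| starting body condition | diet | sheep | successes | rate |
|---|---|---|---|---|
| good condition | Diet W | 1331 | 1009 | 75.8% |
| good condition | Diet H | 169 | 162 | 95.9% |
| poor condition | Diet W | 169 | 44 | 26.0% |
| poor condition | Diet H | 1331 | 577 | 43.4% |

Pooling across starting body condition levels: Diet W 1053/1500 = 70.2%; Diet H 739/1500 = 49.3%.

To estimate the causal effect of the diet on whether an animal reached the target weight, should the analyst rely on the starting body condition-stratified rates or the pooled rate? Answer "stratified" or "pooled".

The starting body condition-specific comparison favours Diet H throughout, but the pooled figures favour Diet W. The question is whether to condition on starting body condition.
Starting body condition is set before the diet has any effect — it is not caused by the diet — and it independently drives the outcome. That makes it a confounder, so the causal comparison is within starting body condition levels.
Within each level — good condition: 75.8% vs 95.9%; poor condition: 26.0% vs 43.4% — Diet H is higher every time.

stratified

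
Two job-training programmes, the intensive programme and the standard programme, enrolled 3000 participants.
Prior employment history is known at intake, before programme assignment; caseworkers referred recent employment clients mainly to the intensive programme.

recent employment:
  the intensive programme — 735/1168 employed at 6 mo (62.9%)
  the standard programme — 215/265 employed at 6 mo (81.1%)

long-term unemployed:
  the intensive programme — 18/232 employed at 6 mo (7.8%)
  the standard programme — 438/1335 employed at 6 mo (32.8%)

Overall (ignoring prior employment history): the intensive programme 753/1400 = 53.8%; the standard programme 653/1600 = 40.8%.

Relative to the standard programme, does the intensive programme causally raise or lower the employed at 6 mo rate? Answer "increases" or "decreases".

decreases

The prior employment history-specific comparison favours the standard programme throughout, but the pooled figures favour the intensive programme. The question is whether to condition on prior employment history.
The imbalance in prior employment history arose from how participants were allocated, not from anything the programme did; and prior employment history independently affects the outcome. The pooled gap is confounded — condition on prior employment history.
Within each level — recent employment: 62.9% vs 81.1%; long-term unemployed: 7.8% vs 32.8% — the standard programme is higher every time.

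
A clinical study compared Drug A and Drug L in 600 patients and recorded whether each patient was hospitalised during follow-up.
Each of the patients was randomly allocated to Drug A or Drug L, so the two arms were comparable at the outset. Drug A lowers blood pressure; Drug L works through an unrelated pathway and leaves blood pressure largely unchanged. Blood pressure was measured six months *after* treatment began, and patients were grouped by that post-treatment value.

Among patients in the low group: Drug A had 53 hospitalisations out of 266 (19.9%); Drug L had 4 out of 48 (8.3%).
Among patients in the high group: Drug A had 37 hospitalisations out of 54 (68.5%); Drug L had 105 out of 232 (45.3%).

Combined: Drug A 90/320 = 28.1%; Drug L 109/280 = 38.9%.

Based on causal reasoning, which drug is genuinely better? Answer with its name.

Drug A

Because the drug influences blood pressure, blood pressure is a post-treatment mediator, not a confounder. Stratifying on it would bias the estimate; the causal effect is the crude pooled difference.
Pooled: Drug A 28.1% vs Drug L 38.9%; Drug A is lower overall.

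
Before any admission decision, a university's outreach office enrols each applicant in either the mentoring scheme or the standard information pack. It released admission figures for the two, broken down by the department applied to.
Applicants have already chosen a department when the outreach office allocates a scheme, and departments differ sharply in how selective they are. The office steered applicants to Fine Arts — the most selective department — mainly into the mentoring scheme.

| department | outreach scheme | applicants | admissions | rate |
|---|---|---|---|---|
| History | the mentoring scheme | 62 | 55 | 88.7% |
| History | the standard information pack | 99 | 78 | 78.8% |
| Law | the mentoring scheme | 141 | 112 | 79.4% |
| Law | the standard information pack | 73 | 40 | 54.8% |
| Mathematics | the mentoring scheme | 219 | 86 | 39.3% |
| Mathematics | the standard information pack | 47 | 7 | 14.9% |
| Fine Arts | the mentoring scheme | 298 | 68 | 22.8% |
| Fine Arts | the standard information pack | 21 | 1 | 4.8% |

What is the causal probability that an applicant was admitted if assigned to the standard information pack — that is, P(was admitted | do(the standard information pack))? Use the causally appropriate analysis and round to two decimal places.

The department-specific comparison favours the mentoring scheme throughout, but the pooled figures favour the standard information pack. The question is whether to condition on department.
Department differs across outreach schemes for reasons unrelated to any effect of the outreach scheme itself, and it separately predicts the outcome — a classic confounder. We must compare within department levels.
Standardising the standard information pack to the population department mix: 0.168·78/99 + 0.223·40/73 + 0.277·7/47 + 0.332·1/21 = 0.311.

0.31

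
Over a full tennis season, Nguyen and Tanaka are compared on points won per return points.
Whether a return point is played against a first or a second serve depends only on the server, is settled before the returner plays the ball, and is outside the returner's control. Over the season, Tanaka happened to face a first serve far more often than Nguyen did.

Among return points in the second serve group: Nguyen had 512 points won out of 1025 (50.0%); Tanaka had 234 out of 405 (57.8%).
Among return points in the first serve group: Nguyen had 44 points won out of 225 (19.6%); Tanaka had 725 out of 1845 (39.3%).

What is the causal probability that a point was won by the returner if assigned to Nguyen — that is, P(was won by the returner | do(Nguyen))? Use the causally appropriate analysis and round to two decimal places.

0.32

The stratified and pooled comparisons disagree (Tanaka wins within each serve type; Nguyen wins overall), so the answer turns on the causal role of serve type.
Since serve type is a pre-existing factor (not a product of the player) and it affects the outcome on its own, it is a confounder. The stratified rates, not the pooled rate, identify the causal effect.
Standardising Nguyen to the population serve type mix: 0.409·512/1025 + 0.591·44/225 = 0.320.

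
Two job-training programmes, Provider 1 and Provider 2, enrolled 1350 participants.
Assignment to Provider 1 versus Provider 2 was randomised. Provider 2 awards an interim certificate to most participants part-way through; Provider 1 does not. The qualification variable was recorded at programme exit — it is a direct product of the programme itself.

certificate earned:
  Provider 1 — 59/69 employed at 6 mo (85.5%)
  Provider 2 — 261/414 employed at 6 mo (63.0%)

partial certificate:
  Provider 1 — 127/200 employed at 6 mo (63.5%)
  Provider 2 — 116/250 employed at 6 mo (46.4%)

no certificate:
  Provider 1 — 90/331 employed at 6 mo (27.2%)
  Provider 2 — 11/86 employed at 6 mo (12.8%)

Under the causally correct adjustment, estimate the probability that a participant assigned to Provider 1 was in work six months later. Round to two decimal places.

Qualification attained during the programme here is a post-treatment variable shaped by the programme; conditioning on it would introduce bias rather than remove it. The overall comparison is the causal one.
So P(outcome | do(Provider 1)) is just the pooled rate for Provider 1: 276/600 = 0.460.

0.46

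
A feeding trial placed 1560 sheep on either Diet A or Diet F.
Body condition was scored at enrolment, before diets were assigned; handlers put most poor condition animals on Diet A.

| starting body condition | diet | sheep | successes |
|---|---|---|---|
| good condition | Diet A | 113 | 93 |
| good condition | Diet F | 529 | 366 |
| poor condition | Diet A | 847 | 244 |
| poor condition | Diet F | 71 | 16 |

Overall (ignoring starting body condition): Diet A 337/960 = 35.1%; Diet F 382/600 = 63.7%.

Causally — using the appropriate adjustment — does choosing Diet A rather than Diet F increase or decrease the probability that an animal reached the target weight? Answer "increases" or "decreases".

The starting body condition-specific comparison favours Diet A throughout, but the pooled figures favour Diet F. The question is whether to condition on starting body condition.
Starting body condition satisfies the back-door criterion: it is not a descendant of the diet, and it blocks the spurious path from diet to outcome. Adjusting for it (i.e., using the within-starting body condition rates) gives the causal effect.
Within each level — good condition: 82.3% vs 69.2%; poor condition: 28.8% vs 22.5% — Diet A is higher every time.

increases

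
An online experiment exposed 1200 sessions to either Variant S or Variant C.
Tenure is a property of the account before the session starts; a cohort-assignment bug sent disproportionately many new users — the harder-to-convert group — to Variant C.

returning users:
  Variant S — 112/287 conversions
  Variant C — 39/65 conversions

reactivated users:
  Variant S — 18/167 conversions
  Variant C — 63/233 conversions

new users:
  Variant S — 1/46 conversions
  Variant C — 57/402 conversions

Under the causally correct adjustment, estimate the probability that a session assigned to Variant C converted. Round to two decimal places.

0.32

The user tenure-specific comparison favours Variant C throughout, but the pooled figures favour Variant S. The question is whether to condition on user tenure.
User tenure is set before the variant has any effect — it is not caused by the variant — and it independently drives the outcome. That makes it a confounder, so the causal comparison is within user tenure levels.
Standardising Variant C to the population user tenure mix: 0.293·39/65 + 0.333·63/233 + 0.373·57/402 = 0.319.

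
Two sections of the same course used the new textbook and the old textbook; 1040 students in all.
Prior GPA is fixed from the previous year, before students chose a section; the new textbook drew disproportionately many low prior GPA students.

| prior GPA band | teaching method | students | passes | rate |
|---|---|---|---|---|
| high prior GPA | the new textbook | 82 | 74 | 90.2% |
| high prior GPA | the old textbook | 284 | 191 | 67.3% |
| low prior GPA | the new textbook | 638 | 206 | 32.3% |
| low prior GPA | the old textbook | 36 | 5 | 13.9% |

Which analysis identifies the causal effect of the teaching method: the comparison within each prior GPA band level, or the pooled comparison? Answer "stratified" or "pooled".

the new textbook is higher inside every prior GPA band stratum but the old textbook is higher in aggregate. Whether to stratify depends on how prior GPA band relates to the teaching method.
Prior GPA band differs across teaching methods for reasons unrelated to any effect of the teaching method itself, and it separately predicts the outcome — a classic confounder. We must compare within prior GPA band levels.
Within each level — high prior GPA: 90.2% vs 67.3%; low prior GPA: 32.3% vs 13.9% — the new textbook is higher every time.

stratified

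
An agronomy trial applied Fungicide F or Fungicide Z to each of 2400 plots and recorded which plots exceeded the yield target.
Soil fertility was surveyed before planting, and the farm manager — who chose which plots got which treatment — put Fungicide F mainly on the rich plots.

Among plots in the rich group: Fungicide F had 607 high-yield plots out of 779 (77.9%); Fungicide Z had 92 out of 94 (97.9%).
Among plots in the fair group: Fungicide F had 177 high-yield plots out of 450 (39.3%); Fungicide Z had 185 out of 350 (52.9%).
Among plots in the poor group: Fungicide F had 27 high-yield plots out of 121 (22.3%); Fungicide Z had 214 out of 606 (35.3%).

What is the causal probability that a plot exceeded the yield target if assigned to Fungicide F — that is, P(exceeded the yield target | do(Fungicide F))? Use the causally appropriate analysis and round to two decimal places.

The stratified and pooled comparisons disagree (Fungicide Z wins within each soil fertility; Fungicide F wins overall), so the answer turns on the causal role of soil fertility.
Soil fertility differs across fungicides for reasons unrelated to any effect of the fungicide itself, and it separately predicts the outcome — a classic confounder. We must compare within soil fertility levels.
Standardising Fungicide F to the population soil fertility mix: 0.364·607/779 + 0.333·177/450 + 0.303·27/121 = 0.482.

0.48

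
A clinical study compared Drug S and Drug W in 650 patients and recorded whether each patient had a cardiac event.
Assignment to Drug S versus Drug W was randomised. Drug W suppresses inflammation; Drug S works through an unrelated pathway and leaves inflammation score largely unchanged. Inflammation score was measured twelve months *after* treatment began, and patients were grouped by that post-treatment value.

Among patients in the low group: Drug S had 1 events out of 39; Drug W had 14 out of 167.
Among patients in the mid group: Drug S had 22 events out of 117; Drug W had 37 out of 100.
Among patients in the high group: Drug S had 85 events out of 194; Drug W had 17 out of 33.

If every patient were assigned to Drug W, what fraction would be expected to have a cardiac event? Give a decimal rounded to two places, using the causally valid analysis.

0.23

Drug S is lower inside every inflammation score stratum but Drug W is lower in aggregate. Whether to stratify depends on how inflammation score relates to the drug.
Inflammation score is downstream of the drug. One should not condition on a consequence of treatment, so the overall rates are the right comparison.
So P(outcome | do(Drug W)) is just the pooled rate for Drug W: 68/300 = 0.227.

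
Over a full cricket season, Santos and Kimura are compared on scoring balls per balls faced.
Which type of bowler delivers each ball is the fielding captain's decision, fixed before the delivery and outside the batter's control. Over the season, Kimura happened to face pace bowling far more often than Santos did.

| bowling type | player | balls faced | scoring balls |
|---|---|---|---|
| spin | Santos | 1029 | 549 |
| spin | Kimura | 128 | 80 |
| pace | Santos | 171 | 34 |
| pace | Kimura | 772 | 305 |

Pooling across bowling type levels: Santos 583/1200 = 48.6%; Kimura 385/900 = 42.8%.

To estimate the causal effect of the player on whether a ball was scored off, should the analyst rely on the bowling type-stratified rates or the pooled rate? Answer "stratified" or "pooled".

stratified

Bowling type is set before the player has any effect — it is not caused by the player — and it independently drives the outcome. That makes it a confounder, so the causal comparison is within bowling type levels.
Within each level — spin: 53.4% vs 62.5%; pace: 19.9% vs 39.5% — Kimura is higher every time.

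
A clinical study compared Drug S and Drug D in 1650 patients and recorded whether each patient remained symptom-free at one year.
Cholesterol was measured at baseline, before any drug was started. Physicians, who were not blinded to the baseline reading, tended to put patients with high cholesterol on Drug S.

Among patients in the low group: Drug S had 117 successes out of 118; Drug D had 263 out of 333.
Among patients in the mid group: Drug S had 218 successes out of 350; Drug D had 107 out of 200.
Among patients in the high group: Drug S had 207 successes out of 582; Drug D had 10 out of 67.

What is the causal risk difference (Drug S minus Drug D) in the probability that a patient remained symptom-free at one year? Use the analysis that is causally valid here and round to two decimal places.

Since cholesterol is a pre-existing factor (not a product of the drug) and it affects the outcome on its own, it is a confounder. The stratified rates, not the pooled rate, identify the causal effect.
Adjusting over the population distribution of cholesterol: 0.273·(0.992−0.790) + 0.333·(0.623−0.535) + 0.393·(0.356−0.149) = +0.166.

+0.17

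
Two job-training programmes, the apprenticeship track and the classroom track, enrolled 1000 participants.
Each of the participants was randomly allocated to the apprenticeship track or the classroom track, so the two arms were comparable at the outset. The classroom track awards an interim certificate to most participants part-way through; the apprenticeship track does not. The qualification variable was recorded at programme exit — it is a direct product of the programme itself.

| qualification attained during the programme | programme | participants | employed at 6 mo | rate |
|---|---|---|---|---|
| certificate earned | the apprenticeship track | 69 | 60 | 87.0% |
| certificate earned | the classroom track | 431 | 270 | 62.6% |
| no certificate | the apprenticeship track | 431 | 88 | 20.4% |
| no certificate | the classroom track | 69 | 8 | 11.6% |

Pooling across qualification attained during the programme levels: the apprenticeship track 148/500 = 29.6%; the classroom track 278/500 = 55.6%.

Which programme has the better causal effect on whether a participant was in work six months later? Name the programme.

the classroom track

Stratifying would compare programmes among participants the programmes themselves sorted into qualification attained during the programme groups — a form of selection on an intermediate. The unconditioned pooled rates give the total causal effect.
Pooled: the apprenticeship track 29.6% vs the classroom track 55.6%; the classroom track is higher overall.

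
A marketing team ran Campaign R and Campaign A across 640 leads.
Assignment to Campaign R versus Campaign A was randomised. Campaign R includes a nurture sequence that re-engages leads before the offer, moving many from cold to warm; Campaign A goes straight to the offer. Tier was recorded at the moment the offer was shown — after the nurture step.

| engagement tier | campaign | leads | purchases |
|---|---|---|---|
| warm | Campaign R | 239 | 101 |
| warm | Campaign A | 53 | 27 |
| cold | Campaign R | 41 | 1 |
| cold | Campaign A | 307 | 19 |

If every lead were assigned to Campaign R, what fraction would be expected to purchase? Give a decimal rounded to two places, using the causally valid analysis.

0.36

Because the campaign influences engagement tier, engagement tier is a post-treatment mediator, not a confounder. Stratifying on it would bias the estimate; the causal effect is the crude pooled difference.
So P(outcome | do(Campaign R)) is just the pooled rate for Campaign R: 102/280 = 0.364.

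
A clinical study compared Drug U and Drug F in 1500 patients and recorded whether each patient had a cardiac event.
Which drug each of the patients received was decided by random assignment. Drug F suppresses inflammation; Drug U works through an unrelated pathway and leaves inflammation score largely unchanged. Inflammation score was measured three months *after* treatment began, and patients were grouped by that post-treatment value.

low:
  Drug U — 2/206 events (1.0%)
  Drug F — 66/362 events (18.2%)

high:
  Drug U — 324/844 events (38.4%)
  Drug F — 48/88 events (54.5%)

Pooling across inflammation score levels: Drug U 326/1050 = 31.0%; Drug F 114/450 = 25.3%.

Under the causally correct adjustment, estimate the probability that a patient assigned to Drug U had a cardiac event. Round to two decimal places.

0.31

The inflammation score-specific comparison favours Drug U throughout, but the pooled figures favour Drug F. The question is whether to condition on inflammation score.
Because the drug influences inflammation score, inflammation score is a post-treatment mediator, not a confounder. Stratifying on it would bias the estimate; the causal effect is the crude pooled difference.
So P(outcome | do(Drug U)) is just the pooled rate for Drug U: 326/1050 = 0.310.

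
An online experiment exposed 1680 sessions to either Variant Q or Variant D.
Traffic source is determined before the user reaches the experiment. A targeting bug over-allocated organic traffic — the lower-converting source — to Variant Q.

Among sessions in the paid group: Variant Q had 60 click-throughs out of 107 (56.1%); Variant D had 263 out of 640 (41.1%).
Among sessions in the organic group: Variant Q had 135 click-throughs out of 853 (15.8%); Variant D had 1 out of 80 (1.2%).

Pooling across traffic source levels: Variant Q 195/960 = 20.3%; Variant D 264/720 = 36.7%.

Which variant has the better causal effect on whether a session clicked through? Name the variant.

Variant Q

Traffic source differs across variants for reasons unrelated to any effect of the variant itself, and it separately predicts the outcome — a classic confounder. We must compare within traffic source levels.
Within each level — paid: 56.1% vs 41.1%; organic: 15.8% vs 1.2% — Variant Q is higher every time.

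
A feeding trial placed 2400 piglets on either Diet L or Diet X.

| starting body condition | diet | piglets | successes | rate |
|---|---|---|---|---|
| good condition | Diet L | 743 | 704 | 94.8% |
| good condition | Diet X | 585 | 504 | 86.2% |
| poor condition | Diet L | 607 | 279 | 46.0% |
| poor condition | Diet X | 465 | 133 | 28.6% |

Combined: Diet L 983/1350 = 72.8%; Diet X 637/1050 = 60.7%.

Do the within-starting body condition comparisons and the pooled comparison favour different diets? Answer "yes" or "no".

Within each starting body condition level (good condition 94.8% vs 86.2%; poor condition 46.0% vs 28.6%), Diet L has the higher rate every time. Pooled: 72.8% vs 60.7% — Diet L has the higher rate overall. They agree.

no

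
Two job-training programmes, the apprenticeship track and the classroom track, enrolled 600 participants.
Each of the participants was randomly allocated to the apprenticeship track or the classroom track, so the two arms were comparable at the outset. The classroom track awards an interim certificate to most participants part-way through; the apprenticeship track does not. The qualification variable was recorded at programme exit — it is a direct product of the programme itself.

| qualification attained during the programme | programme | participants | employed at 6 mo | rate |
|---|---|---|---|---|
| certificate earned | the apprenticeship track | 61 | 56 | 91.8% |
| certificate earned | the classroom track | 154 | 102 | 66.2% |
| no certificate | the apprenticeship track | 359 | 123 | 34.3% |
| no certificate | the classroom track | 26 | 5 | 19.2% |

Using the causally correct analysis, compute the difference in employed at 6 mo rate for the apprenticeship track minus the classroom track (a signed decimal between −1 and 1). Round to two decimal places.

Qualification attained during the programme is downstream of the programme. One should not condition on a consequence of treatment, so the overall rates are the right comparison.
The causal difference is the pooled difference: 0.426 − 0.594 = -0.168.

-0.17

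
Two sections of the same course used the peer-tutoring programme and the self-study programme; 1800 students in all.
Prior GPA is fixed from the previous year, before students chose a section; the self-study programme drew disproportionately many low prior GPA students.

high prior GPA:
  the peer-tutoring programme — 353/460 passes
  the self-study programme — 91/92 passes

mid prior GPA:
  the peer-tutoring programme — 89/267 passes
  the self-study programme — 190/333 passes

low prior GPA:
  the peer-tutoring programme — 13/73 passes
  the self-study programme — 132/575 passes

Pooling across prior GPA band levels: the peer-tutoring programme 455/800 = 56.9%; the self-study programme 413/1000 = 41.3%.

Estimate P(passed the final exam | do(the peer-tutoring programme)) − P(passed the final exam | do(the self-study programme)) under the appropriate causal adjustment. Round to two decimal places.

-0.17

Within every prior GPA band level the self-study programme has the higher rate, yet pooled the peer-tutoring programme does — Simpson's reversal.
Since prior GPA band is a pre-existing factor (not a product of the teaching method) and it affects the outcome on its own, it is a confounder. The stratified rates, not the pooled rate, identify the causal effect.
Adjusting over the population distribution of prior GPA band: 0.307·(0.767−0.989) + 0.333·(0.333−0.571) + 0.360·(0.178−0.230) = -0.166.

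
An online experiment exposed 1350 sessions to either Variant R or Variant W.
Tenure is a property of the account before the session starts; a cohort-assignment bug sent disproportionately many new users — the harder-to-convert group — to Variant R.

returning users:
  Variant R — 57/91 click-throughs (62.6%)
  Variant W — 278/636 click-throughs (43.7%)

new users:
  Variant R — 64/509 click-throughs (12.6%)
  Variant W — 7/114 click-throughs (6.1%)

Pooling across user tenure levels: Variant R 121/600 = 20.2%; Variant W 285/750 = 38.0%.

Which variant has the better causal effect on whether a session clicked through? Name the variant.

Variant R

Since user tenure is a pre-existing factor (not a product of the variant) and it affects the outcome on its own, it is a confounder. The stratified rates, not the pooled rate, identify the causal effect.
Within each level — returning users: 62.6% vs 43.7%; new users: 12.6% vs 6.1% — Variant R is higher every time.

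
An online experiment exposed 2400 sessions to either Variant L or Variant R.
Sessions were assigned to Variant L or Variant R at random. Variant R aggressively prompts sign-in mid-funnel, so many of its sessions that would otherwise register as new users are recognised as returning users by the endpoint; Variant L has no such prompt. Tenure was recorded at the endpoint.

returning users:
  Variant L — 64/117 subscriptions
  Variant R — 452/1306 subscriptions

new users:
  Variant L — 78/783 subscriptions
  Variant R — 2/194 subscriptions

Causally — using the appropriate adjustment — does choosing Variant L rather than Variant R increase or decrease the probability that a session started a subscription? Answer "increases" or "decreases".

decreases

User tenure here is a post-treatment variable shaped by the variant; conditioning on it would introduce bias rather than remove it. The overall comparison is the causal one.
Pooled: Variant L 15.8% vs Variant R 30.3%; Variant R is higher overall.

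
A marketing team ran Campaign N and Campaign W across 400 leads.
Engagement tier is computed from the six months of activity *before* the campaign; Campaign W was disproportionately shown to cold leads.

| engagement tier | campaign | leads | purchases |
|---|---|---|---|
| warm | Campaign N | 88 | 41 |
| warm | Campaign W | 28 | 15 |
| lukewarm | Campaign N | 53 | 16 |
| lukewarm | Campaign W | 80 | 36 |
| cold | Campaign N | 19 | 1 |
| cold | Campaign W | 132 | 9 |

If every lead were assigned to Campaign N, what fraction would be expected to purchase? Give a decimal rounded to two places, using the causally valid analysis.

0.26

Nothing the campaign does changes engagement tier; the imbalance is an allocation artefact. With engagement tier also predicting the outcome, the pooled figure is confounded, and the within-stratum comparison is the causal one.
Standardising Campaign N to the population engagement tier mix: 0.290·41/88 + 0.333·16/53 + 0.378·1/19 = 0.255.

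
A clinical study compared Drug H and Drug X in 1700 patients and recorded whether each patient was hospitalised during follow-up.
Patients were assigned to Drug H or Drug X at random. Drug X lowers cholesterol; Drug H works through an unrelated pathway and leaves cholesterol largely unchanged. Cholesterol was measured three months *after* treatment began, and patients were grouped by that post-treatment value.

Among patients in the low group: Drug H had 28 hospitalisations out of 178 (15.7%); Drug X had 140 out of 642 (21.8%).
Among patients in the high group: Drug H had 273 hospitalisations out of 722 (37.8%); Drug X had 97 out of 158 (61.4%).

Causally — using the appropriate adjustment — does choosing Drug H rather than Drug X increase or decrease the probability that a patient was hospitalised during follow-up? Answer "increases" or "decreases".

The stratified and pooled comparisons disagree (Drug H wins within each cholesterol; Drug X wins overall), so the answer turns on the causal role of cholesterol.
Stratifying would compare drugs among patients the drugs themselves sorted into cholesterol groups — a form of selection on an intermediate. The unconditioned pooled rates give the total causal effect.
Pooled: Drug H 33.4% vs Drug X 29.6%; Drug X is lower overall.

increases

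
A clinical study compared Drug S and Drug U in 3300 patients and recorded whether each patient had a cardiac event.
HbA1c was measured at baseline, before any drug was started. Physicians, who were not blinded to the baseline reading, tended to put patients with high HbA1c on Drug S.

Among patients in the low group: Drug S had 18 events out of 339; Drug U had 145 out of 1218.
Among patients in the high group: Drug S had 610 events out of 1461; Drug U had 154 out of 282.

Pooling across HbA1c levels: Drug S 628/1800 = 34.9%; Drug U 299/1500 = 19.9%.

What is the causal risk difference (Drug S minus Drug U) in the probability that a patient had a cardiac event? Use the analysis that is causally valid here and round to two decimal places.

-0.10

Drug S is lower inside every HbA1c stratum but Drug U is lower in aggregate. Whether to stratify depends on how HbA1c relates to the drug.
Nothing the drug does changes HbA1c; the imbalance is an allocation artefact. With HbA1c also predicting the outcome, the pooled figure is confounded, and the within-stratum comparison is the causal one.
Adjusting over the population distribution of HbA1c: 0.472·(0.053−0.119) + 0.528·(0.418−0.546) = -0.099.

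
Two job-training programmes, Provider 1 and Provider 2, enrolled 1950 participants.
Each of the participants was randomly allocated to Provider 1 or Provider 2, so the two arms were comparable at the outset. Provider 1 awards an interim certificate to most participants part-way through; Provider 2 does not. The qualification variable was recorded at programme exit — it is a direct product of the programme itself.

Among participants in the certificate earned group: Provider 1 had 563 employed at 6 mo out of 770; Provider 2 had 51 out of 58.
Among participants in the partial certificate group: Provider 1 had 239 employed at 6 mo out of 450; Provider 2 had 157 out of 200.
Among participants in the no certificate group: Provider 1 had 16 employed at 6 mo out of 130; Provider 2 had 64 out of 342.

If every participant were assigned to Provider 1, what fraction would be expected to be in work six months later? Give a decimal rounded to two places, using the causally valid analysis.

0.61

The distribution of qualification attained during the programme is itself part of what the programme does — it is an intermediate outcome. Holding it fixed would remove that part of the effect; the total effect is the pooled difference.
So P(outcome | do(Provider 1)) is just the pooled rate for Provider 1: 818/1350 = 0.606.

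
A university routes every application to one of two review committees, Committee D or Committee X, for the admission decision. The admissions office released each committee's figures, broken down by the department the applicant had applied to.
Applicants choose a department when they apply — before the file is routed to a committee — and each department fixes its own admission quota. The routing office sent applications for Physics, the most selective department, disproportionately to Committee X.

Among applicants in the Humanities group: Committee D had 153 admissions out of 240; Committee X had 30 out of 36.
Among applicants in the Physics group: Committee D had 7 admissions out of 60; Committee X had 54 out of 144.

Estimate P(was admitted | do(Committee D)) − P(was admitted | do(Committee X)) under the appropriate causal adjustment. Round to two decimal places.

-0.22

Committee X is higher inside every department stratum but Committee D is higher in aggregate. Whether to stratify depends on how department relates to the review committee.
Since department is a pre-existing factor (not a product of the review committee) and it affects the outcome on its own, it is a confounder. The stratified rates, not the pooled rate, identify the causal effect.
Adjusting over the population distribution of department: 0.575·(0.637−0.833) + 0.425·(0.117−0.375) = -0.222.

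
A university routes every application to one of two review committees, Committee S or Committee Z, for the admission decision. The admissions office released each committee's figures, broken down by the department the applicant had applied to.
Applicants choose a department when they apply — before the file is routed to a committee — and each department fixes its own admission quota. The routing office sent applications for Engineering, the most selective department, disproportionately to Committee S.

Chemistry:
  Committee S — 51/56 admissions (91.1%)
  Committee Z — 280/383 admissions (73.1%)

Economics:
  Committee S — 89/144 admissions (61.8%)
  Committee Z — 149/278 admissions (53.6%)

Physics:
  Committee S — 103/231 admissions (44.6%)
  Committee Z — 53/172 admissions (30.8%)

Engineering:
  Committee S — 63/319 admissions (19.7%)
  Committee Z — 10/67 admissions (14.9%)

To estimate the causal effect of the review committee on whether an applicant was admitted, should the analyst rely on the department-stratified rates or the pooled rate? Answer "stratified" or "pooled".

The imbalance in department arose from how applicants were allocated, not from anything the review committee did; and department independently affects the outcome. The pooled gap is confounded — condition on department.
Within each level — Chemistry: 91.1% vs 73.1%; Economics: 61.8% vs 53.6%; Physics: 44.6% vs 30.8%; Engineering: 19.7% vs 14.9% — Committee S is higher every time.

stratified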